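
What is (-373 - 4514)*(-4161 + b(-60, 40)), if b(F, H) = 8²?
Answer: 20022039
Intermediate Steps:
b(F, H) = 64
(-373 - 4514)*(-4161 + b(-60, 40)) = (-373 - 4514)*(-4161 + 64) = -4887*(-4097) = 20022039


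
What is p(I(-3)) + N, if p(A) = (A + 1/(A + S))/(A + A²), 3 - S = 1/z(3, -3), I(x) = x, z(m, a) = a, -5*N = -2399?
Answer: 2399/5 ≈ 479.80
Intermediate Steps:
N = 2399/5 (N = -⅕*(-2399) = 2399/5 ≈ 479.80)
S = 10/3 (S = 3 - 1/(-3) = 3 - 1*(-⅓) = 3 + ⅓ = 10/3 ≈ 3.3333)
p(A) = (A + 1/(10/3 + A))/(A + A²) (p(A) = (A + 1/(A + 10/3))/(A + A²) = (A + 1/(10/3 + A))/(A + A²))
p(I(-3)) + N = (3 + 3*(-3)² + 10*(-3))/((-3)*(10 + 3*(-3)² + 13*(-3))) + 2399/5 = -(3 + 3*9 - 30)/(3*(10 + 3*9 - 39)) + 2399/5 = -(3 + 27 - 30)/(3*(10 + 27 - 39)) + 2399/5 = -⅓*0/(-2) + 2399/5 = -⅓*(-½)*0 + 2399/5 = 0 + 2399/5 = 2399/5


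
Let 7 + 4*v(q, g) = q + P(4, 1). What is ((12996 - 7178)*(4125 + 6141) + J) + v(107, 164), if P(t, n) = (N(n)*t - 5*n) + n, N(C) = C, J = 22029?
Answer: 59749642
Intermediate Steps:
P(t, n) = -4*n + n*t (P(t, n) = (n*t - 5*n) + n = (-5*n + n*t) + n = -4*n + n*t)
v(q, g) = -7/4 + q/4 (v(q, g) = -7/4 + (q + 1*(-4 + 4))/4 = -7/4 + (q + 1*0)/4 = -7/4 + (q + 0)/4 = -7/4 + q/4)
((12996 - 7178)*(4125 + 6141) + J) + v(107, 164) = ((12996 - 7178)*(4125 + 6141) + 22029) + (-7/4 + (¼)*107) = (5818*10266 + 22029) + (-7/4 + 107/4) = (59727588 + 22029) + 25 = 59749617 + 25 = 59749642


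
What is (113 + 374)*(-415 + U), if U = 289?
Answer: -61362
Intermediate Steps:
(113 + 374)*(-415 + U) = (113 + 374)*(-415 + 289) = 487*(-126) = -61362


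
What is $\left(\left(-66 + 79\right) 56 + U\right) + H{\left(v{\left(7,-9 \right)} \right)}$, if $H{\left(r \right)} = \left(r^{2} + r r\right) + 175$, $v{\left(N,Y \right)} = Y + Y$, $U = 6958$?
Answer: $8509$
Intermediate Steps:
$v{\left(N,Y \right)} = 2 Y$
$H{\left(r \right)} = 175 + 2 r^{2}$ ($H{\left(r \right)} = \left(r^{2} + r^{2}\right) + 175 = 2 r^{2} + 175 = 175 + 2 r^{2}$)
$\left(\left(-66 + 79\right) 56 + U\right) + H{\left(v{\left(7,-9 \right)} \right)} = \left(\left(-66 + 79\right) 56 + 6958\right) + \left(175 + 2 \left(2 \left(-9\right)\right)^{2}\right) = \left(13 \cdot 56 + 6958\right) + \left(175 + 2 \left(-18\right)^{2}\right) = \left(728 + 6958\right) + \left(175 + 2 \cdot 324\right) = 7686 + \left(175 + 648\right) = 7686 + 823 = 8509$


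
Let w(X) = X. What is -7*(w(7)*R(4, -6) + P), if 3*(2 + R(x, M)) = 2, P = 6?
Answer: 70/3 ≈ 23.333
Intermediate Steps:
R(x, M) = -4/3 (R(x, M) = -2 + (⅓)*2 = -2 + ⅔ = -4/3)
-7*(w(7)*R(4, -6) + P) = -7*(7*(-4/3) + 6) = -7*(-28/3 + 6) = -7*(-10/3) = 70/3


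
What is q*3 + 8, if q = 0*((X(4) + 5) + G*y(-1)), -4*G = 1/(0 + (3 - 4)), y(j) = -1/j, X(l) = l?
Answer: 8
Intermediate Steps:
G = ¼ (G = -1/(4*(0 + (3 - 4))) = -1/(4*(0 - 1)) = -¼/(-1) = -¼*(-1) = ¼ ≈ 0.25000)
q = 0 (q = 0*((4 + 5) + (-1/(-1))/4) = 0*(9 + (-1*(-1))/4) = 0*(9 + (¼)*1) = 0*(9 + ¼) = 0*(37/4) = 0)
q*3 + 8 = 0*3 + 8 = 0 + 8 = 8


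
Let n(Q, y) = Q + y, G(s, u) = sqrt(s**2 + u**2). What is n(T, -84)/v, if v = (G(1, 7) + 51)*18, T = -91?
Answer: -2975/15306 + 875*sqrt(2)/45918 ≈ -0.16742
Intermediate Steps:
v = 918 + 90*sqrt(2) (v = (sqrt(1**2 + 7**2) + 51)*18 = (sqrt(1 + 49) + 51)*18 = (sqrt(50) + 51)*18 = (5*sqrt(2) + 51)*18 = (51 + 5*sqrt(2))*18 = 918 + 90*sqrt(2) ≈ 1045.3)
n(T, -84)/v = (-91 - 84)/(918 + 90*sqrt(2)) = -175/(918 + 90*sqrt(2))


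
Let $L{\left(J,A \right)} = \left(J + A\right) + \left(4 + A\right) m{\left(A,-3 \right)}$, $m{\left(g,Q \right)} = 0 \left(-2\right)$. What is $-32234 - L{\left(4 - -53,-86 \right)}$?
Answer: $-32205$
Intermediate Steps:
$m{\left(g,Q \right)} = 0$
$L{\left(J,A \right)} = A + J$ ($L{\left(J,A \right)} = \left(J + A\right) + \left(4 + A\right) 0 = \left(A + J\right) + 0 = A + J$)
$-32234 - L{\left(4 - -53,-86 \right)} = -32234 - \left(-86 + \left(4 - -53\right)\right) = -32234 - \left(-86 + \left(4 + 53\right)\right) = -32234 - \left(-86 + 57\right) = -32234 - -29 = -32234 + 29 = -32205$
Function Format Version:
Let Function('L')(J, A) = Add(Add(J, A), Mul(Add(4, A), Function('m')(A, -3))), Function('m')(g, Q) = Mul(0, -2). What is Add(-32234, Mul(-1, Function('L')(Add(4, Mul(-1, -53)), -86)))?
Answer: -32205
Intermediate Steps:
Function('m')(g, Q) = 0
Function('L')(J, A) = Add(A, J) (Function('L')(J, A) = Add(Add(J, A), Mul(Add(4, A), 0)) = Add(Add(A, J), 0) = Add(A, J))
Add(-32234, Mul(-1, Function('L')(Add(4, Mul(-1, -53)), -86))) = Add(-32234, Mul(-1, Add(-86, Add(4, Mul(-1, -53))))) = Add(-32234, Mul(-1, Add(-86, Add(4, 53)))) = Add(-32234, Mul(-1, Add(-86, 57))) = Add(-32234, Mul(-1, -29)) = Add(-32234, 29) = -32205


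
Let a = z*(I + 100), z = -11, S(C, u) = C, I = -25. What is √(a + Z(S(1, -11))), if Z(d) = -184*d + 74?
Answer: I*√935 ≈ 30.578*I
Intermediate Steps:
Z(d) = 74 - 184*d
a = -825 (a = -11*(-25 + 100) = -11*75 = -825)
√(a + Z(S(1, -11))) = √(-825 + (74 - 184*1)) = √(-825 + (74 - 184)) = √(-825 - 110) = √(-935) = I*√935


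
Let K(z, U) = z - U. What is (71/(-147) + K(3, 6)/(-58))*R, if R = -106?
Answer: 194881/4263 ≈ 45.715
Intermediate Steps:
(71/(-147) + K(3, 6)/(-58))*R = (71/(-147) + (3 - 1*6)/(-58))*(-106) = (71*(-1/147) + (3 - 6)*(-1/58))*(-106) = (-71/147 - 3*(-1/58))*(-106) = (-71/147 + 3/58)*(-106) = -3677/8526*(-106) = 194881/4263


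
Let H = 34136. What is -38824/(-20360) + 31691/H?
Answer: 246315603/86876120 ≈ 2.8353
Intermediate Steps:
-38824/(-20360) + 31691/H = -38824/(-20360) + 31691/34136 = -38824*(-1/20360) + 31691*(1/34136) = 4853/2545 + 31691/34136 = 246315603/86876120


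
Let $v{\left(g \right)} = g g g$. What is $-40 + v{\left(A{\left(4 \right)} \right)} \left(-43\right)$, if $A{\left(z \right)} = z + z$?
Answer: $-22056$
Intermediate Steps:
$A{\left(z \right)} = 2 z$
$v{\left(g \right)} = g^{3}$ ($v{\left(g \right)} = g^{2} g = g^{3}$)
$-40 + v{\left(A{\left(4 \right)} \right)} \left(-43\right) = -40 + \left(2 \cdot 4\right)^{3} \left(-43\right) = -40 + 8^{3} \left(-43\right) = -40 + 512 \left(-43\right) = -40 - 22016 = -22056$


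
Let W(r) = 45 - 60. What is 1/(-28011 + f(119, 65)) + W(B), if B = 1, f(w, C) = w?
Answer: -418381/27892 ≈ -15.000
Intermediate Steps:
W(r) = -15
1/(-28011 + f(119, 65)) + W(B) = 1/(-28011 + 119) - 15 = 1/(-27892) - 15 = -1/27892 - 15 = -418381/27892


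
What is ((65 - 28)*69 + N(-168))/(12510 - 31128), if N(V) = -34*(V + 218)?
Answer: -853/18618 ≈ -0.045816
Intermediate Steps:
N(V) = -7412 - 34*V (N(V) = -34*(218 + V) = -7412 - 34*V)
((65 - 28)*69 + N(-168))/(12510 - 31128) = ((65 - 28)*69 + (-7412 - 34*(-168)))/(12510 - 31128) = (37*69 + (-7412 + 5712))/(-18618) = (2553 - 1700)*(-1/18618) = 853*(-1/18618) = -853/18618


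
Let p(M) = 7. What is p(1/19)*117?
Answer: 819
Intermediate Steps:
p(1/19)*117 = 7*117 = 819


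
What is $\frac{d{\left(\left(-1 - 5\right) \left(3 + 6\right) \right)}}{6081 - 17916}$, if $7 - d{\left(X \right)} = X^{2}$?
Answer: $\frac{2909}{11835} \approx 0.2458$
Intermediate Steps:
$d{\left(X \right)} = 7 - X^{2}$
$\frac{d{\left(\left(-1 - 5\right) \left(3 + 6\right) \right)}}{6081 - 17916} = \frac{7 - \left(\left(-1 - 5\right) \left(3 + 6\right)\right)^{2}}{6081 - 17916} = \frac{7 - \left(\left(-6\right) 9\right)^{2}}{-11835} = - \frac{7 - \left(-54\right)^{2}}{11835} = - \frac{7 - 2916}{11835} = \left(- \frac{1}{11835}\right) \left(-2909\right) = \frac{2909}{11835}$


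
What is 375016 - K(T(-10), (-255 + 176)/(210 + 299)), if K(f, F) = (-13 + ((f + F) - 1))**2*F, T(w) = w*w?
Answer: 49605026819639/131872229 ≈ 3.7616e+5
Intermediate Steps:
T(w) = w**2
K(f, F) = F*(-14 + F + f)**2 (K(f, F) = (-13 + ((F + f) - 1))**2*F = (-13 + (-1 + F + f))**2*F = (-14 + F + f)**2*F = F*(-14 + F + f)**2)
375016 - K(T(-10), (-255 + 176)/(210 + 299)) = 375016 - (-255 + 176)/(210 + 299)*(-14 + (-255 + 176)/(210 + 299) + (-10)**2)**2 = 375016 - (-79/509)*(-14 - 79/509 + 100)**2 = 375016 - (-79*1/509)*(-14 - 79*1/509 + 100)**2 = 375016 - (-79)*(-14 - 79/509 + 100)**2/509 = 375016 - (-79)*(43695/509)**2/509 = 375016 - (-79)*1909253025/(509*259081) = 375016 - 1*(-150830988975/131872229) = 375016 + 150830988975/131872229 = 49605026819639/131872229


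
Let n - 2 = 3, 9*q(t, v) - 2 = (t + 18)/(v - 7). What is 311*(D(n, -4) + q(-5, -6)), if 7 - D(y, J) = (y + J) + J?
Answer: 28301/9 ≈ 3144.6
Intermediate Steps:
q(t, v) = 2/9 + (18 + t)/(9*(-7 + v)) (q(t, v) = 2/9 + ((t + 18)/(v - 7))/9 = 2/9 + ((18 + t)/(-7 + v))/9 = 2/9 + (18 + t)/(9*(-7 + v)))
n = 5 (n = 2 + 3 = 5)
D(y, J) = 7 - y - 2*J (D(y, J) = 7 - ((y + J) + J) = 7 - ((J + y) + J) = 7 - (y + 2*J) = 7 + (-y - 2*J) = 7 - y - 2*J)
311*(D(n, -4) + q(-5, -6)) = 311*((7 - 1*5 - 2*(-4)) + (4 - 5 + 2*(-6))/(9*(-7 - 6))) = 311*((7 - 5 + 8) + (⅑)*(4 - 5 - 12)/(-13)) = 311*(10 + (⅑)*(-1/13)*(-13)) = 311*(10 + ⅑) = 311*(91/9) = 28301/9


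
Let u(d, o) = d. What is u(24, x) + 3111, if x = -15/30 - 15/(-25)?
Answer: 3135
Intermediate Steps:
x = 1/10 (x = -15*1/30 - 15*(-1/25) = -1/2 + 3/5 = 1/10 ≈ 0.10000)
u(24, x) + 3111 = 24 + 3111 = 3135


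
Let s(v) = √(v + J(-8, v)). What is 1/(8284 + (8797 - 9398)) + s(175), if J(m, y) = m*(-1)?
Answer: 1/7683 + √183 ≈ 13.528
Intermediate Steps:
J(m, y) = -m
s(v) = √(8 + v) (s(v) = √(v - 1*(-8)) = √(v + 8) = √(8 + v))
1/(8284 + (8797 - 9398)) + s(175) = 1/(8284 + (8797 - 9398)) + √(8 + 175) = 1/(8284 - 601) + √183 = 1/7683 + √183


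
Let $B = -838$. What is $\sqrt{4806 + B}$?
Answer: $8 \sqrt{62} \approx 62.992$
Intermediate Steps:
$\sqrt{4806 + B} = \sqrt{4806 - 838} = \sqrt{3968} = 8 \sqrt{62}$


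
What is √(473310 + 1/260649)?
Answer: 7*√72915392330399/86883 ≈ 687.98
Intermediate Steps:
√(473310 + 1/260649) = √(123367778191/260649) = 7*√72915392330399/86883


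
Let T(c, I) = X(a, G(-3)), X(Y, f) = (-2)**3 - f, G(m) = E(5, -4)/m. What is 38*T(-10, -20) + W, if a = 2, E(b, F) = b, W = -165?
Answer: -1217/3 ≈ -405.67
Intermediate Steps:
G(m) = 5/m
X(Y, f) = -8 - f
T(c, I) = -19/3 (T(c, I) = -8 - 5/(-3) = -8 - 5*(-1)/3 = -8 - 1*(-5/3) = -8 + 5/3 = -19/3)
38*T(-10, -20) + W = 38*(-19/3) - 165 = -722/3 - 165 = -1217/3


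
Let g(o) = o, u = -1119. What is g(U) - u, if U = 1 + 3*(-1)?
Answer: 1117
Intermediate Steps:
U = -2 (U = 1 - 3 = -2)
g(U) - u = -2 - 1*(-1119) = -2 + 1119 = 1117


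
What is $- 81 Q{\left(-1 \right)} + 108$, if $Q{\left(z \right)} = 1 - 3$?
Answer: $270$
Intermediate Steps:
$Q{\left(z \right)} = -2$
$- 81 Q{\left(-1 \right)} + 108 = \left(-81\right) \left(-2\right) + 108 = 162 + 108 = 270$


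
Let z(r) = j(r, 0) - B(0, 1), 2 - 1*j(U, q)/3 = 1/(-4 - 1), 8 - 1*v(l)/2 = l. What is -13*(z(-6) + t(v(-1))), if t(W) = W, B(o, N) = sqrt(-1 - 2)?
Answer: -1599/5 + 13*I*sqrt(3) ≈ -319.8 + 22.517*I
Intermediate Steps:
v(l) = 16 - 2*l
B(o, N) = I*sqrt(3) (B(o, N) = sqrt(-3) = I*sqrt(3))
j(U, q) = 33/5 (j(U, q) = 6 - 3/(-4 - 1) = 6 - 3/(-5) = 6 - 3*(-1/5) = 6 + 3/5 = 33/5)
z(r) = 33/5 - I*sqrt(3)
-13*(z(-6) + t(v(-1))) = -13*((33/5 - I*sqrt(3)) + (16 - 2*(-1))) = -13*((33/5 - I*sqrt(3)) + (16 + 2)) = -13*((33/5 - I*sqrt(3)) + 18) = -13*(123/5 - I*sqrt(3)) = -1599/5 + 13*I*sqrt(3)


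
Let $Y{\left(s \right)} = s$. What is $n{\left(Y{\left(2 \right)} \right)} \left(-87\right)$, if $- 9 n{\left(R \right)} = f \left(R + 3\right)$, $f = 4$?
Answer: $\frac{580}{3} \approx 193.33$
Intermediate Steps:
$n{\left(R \right)} = - \frac{4}{3} - \frac{4 R}{9}$ ($n{\left(R \right)} = - \frac{4 \left(R + 3\right)}{9} = - \frac{4 \left(3 + R\right)}{9} = - \frac{12 + 4 R}{9} = - \frac{4}{3} - \frac{4 R}{9}$)
$n{\left(Y{\left(2 \right)} \right)} \left(-87\right) = \left(- \frac{4}{3} - \frac{8}{9}\right) \left(-87\right) = \left(- \frac{20}{9}\right) \left(-87\right) = \frac{580}{3}$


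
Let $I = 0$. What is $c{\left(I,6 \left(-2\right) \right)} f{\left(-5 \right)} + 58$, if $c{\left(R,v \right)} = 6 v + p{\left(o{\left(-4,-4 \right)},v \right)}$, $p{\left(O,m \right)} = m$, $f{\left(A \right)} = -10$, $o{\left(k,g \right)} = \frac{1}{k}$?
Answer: $898$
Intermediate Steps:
$c{\left(R,v \right)} = 7 v$ ($c{\left(R,v \right)} = 6 v + v = 7 v$)
$c{\left(I,6 \left(-2\right) \right)} f{\left(-5 \right)} + 58 = 7 \cdot 6 \left(-2\right) \left(-10\right) + 58 = 7 \left(-12\right) \left(-10\right) + 58 = \left(-84\right) \left(-10\right) + 58 = 840 + 58 = 898$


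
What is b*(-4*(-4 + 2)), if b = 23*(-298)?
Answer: -54832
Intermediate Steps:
b = -6854
b*(-4*(-4 + 2)) = -(-27416)*(-4 + 2) = -(-27416)*(-2) = -6854*8 = -54832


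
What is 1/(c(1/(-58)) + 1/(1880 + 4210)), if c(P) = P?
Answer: -3045/52 ≈ -58.558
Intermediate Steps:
1/(c(1/(-58)) + 1/(1880 + 4210)) = 1/(1/(-58) + 1/(1880 + 4210)) = 1/(-1/58 + 1/6090) = 1/(-52/3045) = -3045/52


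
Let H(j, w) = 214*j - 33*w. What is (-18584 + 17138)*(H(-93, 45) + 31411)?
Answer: -14494704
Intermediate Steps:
H(j, w) = -33*w + 214*j
(-18584 + 17138)*(H(-93, 45) + 31411) = (-18584 + 17138)*((-33*45 + 214*(-93)) + 31411) = -1446*((-1485 - 19902) + 31411) = -1446*(-21387 + 31411) = -1446*10024 = -14494704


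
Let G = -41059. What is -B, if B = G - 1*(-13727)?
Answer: 27332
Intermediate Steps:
B = -27332 (B = -41059 - 1*(-13727) = -41059 + 13727 = -27332)
-B = -1*(-27332) = 27332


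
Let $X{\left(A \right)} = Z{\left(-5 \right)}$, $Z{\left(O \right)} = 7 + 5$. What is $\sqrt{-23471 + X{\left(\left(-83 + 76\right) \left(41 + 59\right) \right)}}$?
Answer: $i \sqrt{23459} \approx 153.16 i$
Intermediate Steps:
$Z{\left(O \right)} = 12$
$X{\left(A \right)} = 12$
$\sqrt{-23471 + X{\left(\left(-83 + 76\right) \left(41 + 59\right) \right)}} = \sqrt{-23471 + 12} = \sqrt{-23459} = i \sqrt{23459}$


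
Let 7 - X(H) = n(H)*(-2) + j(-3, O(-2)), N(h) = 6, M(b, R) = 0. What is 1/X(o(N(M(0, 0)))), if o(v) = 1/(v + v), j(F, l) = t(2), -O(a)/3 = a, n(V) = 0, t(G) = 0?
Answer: ⅐ ≈ 0.14286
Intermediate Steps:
O(a) = -3*a
j(F, l) = 0
o(v) = 1/(2*v)
X(H) = 7 (X(H) = 7 - (0*(-2) + 0) = 7 - (0 + 0) = 7 - 1*0 = 7 + 0 = 7)
1/X(o(N(M(0, 0)))) = 1/7 = ⅐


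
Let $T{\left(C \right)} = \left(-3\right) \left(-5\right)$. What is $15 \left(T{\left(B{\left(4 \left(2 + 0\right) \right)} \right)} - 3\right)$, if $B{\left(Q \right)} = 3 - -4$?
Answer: $180$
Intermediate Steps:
$B{\left(Q \right)} = 7$ ($B{\left(Q \right)} = 3 + 4 = 7$)
$T{\left(C \right)} = 15$
$15 \left(T{\left(B{\left(4 \left(2 + 0\right) \right)} \right)} - 3\right) = 15 \left(15 - 3\right) = 15 \cdot 12 = 180$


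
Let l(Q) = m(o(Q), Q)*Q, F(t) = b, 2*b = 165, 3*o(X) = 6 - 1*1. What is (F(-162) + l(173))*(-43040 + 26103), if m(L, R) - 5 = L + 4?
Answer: -195910279/6 ≈ -3.2652e+7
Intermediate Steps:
o(X) = 5/3 (o(X) = (6 - 1*1)/3 = (6 - 1)/3 = (⅓)*5 = 5/3)
m(L, R) = 9 + L (m(L, R) = 5 + (L + 4) = 5 + (4 + L) = 9 + L)
b = 165/2 (b = (½)*165 = 165/2 ≈ 82.500)
F(t) = 165/2
l(Q) = 32*Q/3 (l(Q) = (9 + 5/3)*Q = 32*Q/3)
(F(-162) + l(173))*(-43040 + 26103) = (165/2 + (32/3)*173)*(-43040 + 26103) = (165/2 + 5536/3)*(-16937) = (11567/6)*(-16937) = -195910279/6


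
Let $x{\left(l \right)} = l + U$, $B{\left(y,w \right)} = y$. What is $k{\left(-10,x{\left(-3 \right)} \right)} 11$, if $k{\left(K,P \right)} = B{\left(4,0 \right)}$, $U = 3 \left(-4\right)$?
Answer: $44$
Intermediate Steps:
$U = -12$
$x{\left(l \right)} = -12 + l$ ($x{\left(l \right)} = l - 12 = -12 + l$)
$k{\left(K,P \right)} = 4$
$k{\left(-10,x{\left(-3 \right)} \right)} 11 = 4 \cdot 11 = 44$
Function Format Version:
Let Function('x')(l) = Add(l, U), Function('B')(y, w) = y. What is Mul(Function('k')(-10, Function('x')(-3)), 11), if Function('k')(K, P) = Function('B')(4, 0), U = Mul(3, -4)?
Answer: 44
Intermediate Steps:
U = -12
Function('x')(l) = Add(-12, l) (Function('x')(l) = Add(l, -12) = Add(-12, l))
Function('k')(K, P) = 4
Mul(Function('k')(-10, Function('x')(-3)), 11) = Mul(4, 11) = 44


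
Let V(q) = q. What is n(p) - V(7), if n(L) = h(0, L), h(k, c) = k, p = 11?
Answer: -7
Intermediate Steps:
n(L) = 0
n(p) - V(7) = 0 - 1*7 = 0 - 7 = -7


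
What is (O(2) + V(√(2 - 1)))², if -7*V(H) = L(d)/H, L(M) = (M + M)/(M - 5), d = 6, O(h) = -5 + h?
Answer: 1089/49 ≈ 22.224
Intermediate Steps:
L(M) = 2*M/(-5 + M) (L(M) = (2*M)/(-5 + M) = 2*M/(-5 + M))
V(H) = -12/(7*H) (V(H) = -2*6/(-5 + 6)/(7*H) = -2*6/1/(7*H) = -2*6*1/(7*H) = -12/(7*H))
(O(2) + V(√(2 - 1)))² = ((-5 + 2) - 12/(7*√(2 - 1)))² = (-3 - 12/(7*(√1)))² = (-3 - 12/7/1)² = (-3 - 12/7*1)² = (-3 - 12/7)² = (-33/7)² = 1089/49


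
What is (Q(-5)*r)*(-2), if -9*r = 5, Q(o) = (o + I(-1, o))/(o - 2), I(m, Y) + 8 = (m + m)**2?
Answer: 10/7 ≈ 1.4286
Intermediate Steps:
I(m, Y) = -8 + 4*m**2 (I(m, Y) = -8 + (m + m)**2 = -8 + (2*m)**2 = -8 + 4*m**2)
Q(o) = (-4 + o)/(-2 + o) (Q(o) = (o + (-8 + 4*(-1)**2))/(o - 2) = (o + (-8 + 4*1))/(-2 + o) = (o + (-8 + 4))/(-2 + o) = (o - 4)/(-2 + o) = (-4 + o)/(-2 + o))
r = -5/9 (r = -1/9*5 = -5/9 ≈ -0.55556)
(Q(-5)*r)*(-2) = (((-4 - 5)/(-2 - 5))*(-5/9))*(-2) = ((-9/(-7))*(-5/9))*(-2) = (-1/7*(-9)*(-5/9))*(-2) = ((9/7)*(-5/9))*(-2) = -5/7*(-2) = 10/7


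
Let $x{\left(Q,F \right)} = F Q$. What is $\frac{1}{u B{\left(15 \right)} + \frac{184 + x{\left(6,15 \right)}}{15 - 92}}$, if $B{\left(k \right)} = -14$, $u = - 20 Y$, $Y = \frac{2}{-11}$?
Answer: $- \frac{77}{4194} \approx -0.01836$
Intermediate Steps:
$Y = - \frac{2}{11}$ ($Y = 2 \left(- \frac{1}{11}\right) = - \frac{2}{11} \approx -0.18182$)
$u = \frac{40}{11}$ ($u = \left(-20\right) \left(- \frac{2}{11}\right) = \frac{40}{11} \approx 3.6364$)
$\frac{1}{u B{\left(15 \right)} + \frac{184 + x{\left(6,15 \right)}}{15 - 92}} = \frac{1}{\frac{40}{11} \left(-14\right) + \frac{184 + 15 \cdot 6}{15 - 92}} = \frac{1}{- \frac{560}{11} + \frac{184 + 90}{-77}} = \frac{1}{- \frac{560}{11} + 274 \left(- \frac{1}{77}\right)} = \frac{1}{- \frac{560}{11} - \frac{274}{77}} = \frac{1}{- \frac{4194}{77}} = - \frac{77}{4194}$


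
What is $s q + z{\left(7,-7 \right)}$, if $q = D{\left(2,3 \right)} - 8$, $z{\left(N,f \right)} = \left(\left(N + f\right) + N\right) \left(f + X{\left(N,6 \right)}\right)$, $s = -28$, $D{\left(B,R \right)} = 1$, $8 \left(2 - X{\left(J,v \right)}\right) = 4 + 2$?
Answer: $\frac{623}{4} \approx 155.75$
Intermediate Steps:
$X{\left(J,v \right)} = \frac{5}{4}$ ($X{\left(J,v \right)} = 2 - \frac{4 + 2}{8} = 2 - \frac{3}{4} = \frac{5}{4}$)
$z{\left(N,f \right)} = \left(\frac{5}{4} + f\right) \left(f + 2 N\right)$ ($z{\left(N,f \right)} = \left(\left(N + f\right) + N\right) \left(f + \frac{5}{4}\right) = \left(f + 2 N\right) \left(\frac{5}{4} + f\right) = \left(\frac{5}{4} + f\right) \left(f + 2 N\right)$)
$q = -7$ ($q = 1 - 8 = -7$)
$s q + z{\left(7,-7 \right)} = \left(-28\right) \left(-7\right) + \left(\left(-7\right)^{2} + \frac{5}{2} \cdot 7 + \frac{5}{4} \left(-7\right) + 2 \cdot 7 \left(-7\right)\right) = 196 + \left(49 + \frac{35}{2} - \frac{35}{4} - 98\right) = 196 - \frac{161}{4} = \frac{623}{4}$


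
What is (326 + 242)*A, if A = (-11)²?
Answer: 68728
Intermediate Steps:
A = 121
(326 + 242)*A = (326 + 242)*121 = 568*121 = 68728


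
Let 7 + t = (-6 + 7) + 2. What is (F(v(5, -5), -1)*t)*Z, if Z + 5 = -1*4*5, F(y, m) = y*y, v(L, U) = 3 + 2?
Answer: 2500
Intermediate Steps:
v(L, U) = 5
F(y, m) = y²
Z = -25 (Z = -5 - 1*4*5 = -5 - 4*5 = -5 - 20 = -25)
t = -4 (t = -7 + ((-6 + 7) + 2) = -7 + (1 + 2) = -7 + 3 = -4)
(F(v(5, -5), -1)*t)*Z = (5²*(-4))*(-25) = (25*(-4))*(-25) = -100*(-25) = 2500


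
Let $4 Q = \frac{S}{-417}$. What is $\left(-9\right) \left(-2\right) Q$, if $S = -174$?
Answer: $\frac{261}{139} \approx 1.8777$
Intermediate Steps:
$Q = \frac{29}{278}$ ($Q = \frac{\left(-174\right) \frac{1}{-417}}{4} = \frac{\left(-174\right) \left(- \frac{1}{417}\right)}{4} = \frac{1}{4} \cdot \frac{58}{139} = \frac{29}{278} \approx 0.10432$)
$\left(-9\right) \left(-2\right) Q = \left(-9\right) \left(-2\right) \frac{29}{278} = 18 \cdot \frac{29}{278} = \frac{261}{139}$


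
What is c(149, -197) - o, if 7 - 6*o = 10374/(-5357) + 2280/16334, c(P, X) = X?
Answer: -52098103469/262503714 ≈ -198.47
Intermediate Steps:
o = 384871811/262503714 (o = 7/6 - (10374/(-5357) + 2280/16334)/6 = 7/6 - (10374*(-1/5357) + 2280*(1/16334))/6 = 7/6 - (-10374/5357 + 1140/8167)/6 = 7/6 - 1/6*(-78617478/43750619) = 7/6 + 13102913/43750619 = 384871811/262503714 ≈ 1.4662)
c(149, -197) - o = -197 - 1*384871811/262503714 = -197 - 384871811/262503714 = -52098103469/262503714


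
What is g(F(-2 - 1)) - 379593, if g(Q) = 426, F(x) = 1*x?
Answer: -379167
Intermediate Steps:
F(x) = x
g(F(-2 - 1)) - 379593 = 426 - 379593 = -379167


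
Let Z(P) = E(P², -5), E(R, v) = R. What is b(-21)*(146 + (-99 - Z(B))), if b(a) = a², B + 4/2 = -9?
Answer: -32634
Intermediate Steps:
B = -11 (B = -2 - 9 = -11)
Z(P) = P²
b(-21)*(146 + (-99 - Z(B))) = (-21)²*(146 + (-99 - 1*(-11)²)) = 441*(146 + (-99 - 1*121)) = 441*(146 + (-99 - 121)) = 441*(146 - 220) = 441*(-74) = -32634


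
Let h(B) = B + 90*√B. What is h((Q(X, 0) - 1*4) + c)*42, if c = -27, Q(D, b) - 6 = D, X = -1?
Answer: -1092 + 3780*I*√26 ≈ -1092.0 + 19274.0*I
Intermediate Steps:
Q(D, b) = 6 + D
h((Q(X, 0) - 1*4) + c)*42 = ((((6 - 1) - 1*4) - 27) + 90*√(((6 - 1) - 1*4) - 27))*42 = (((5 - 4) - 27) + 90*√((5 - 4) - 27))*42 = ((1 - 27) + 90*√(1 - 27))*42 = (-26 + 90*√(-26))*42 = (-26 + 90*(I*√26))*42 = (-26 + 90*I*√26)*42 = -1092 + 3780*I*√26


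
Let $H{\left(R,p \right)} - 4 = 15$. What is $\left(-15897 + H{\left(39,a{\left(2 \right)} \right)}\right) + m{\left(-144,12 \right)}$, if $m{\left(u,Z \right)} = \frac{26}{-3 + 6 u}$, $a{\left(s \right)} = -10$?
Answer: $- \frac{13766252}{867} \approx -15878.0$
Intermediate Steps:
$H{\left(R,p \right)} = 19$ ($H{\left(R,p \right)} = 4 + 15 = 19$)
$\left(-15897 + H{\left(39,a{\left(2 \right)} \right)}\right) + m{\left(-144,12 \right)} = \left(-15897 + 19\right) + \frac{26}{3 \left(-1 + 2 \left(-144\right)\right)} = -15878 + \frac{26}{3 \left(-1 - 288\right)} = -15878 + \frac{26}{3 \left(-289\right)} = -15878 + \frac{26}{3} \left(- \frac{1}{289}\right) = -15878 - \frac{26}{867} = - \frac{13766252}{867}$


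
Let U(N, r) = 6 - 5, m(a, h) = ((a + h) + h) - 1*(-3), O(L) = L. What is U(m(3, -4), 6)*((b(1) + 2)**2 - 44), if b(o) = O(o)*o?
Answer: -35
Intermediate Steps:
m(a, h) = 3 + a + 2*h (m(a, h) = (a + 2*h) + 3 = 3 + a + 2*h)
U(N, r) = 1
b(o) = o**2 (b(o) = o*o = o**2)
U(m(3, -4), 6)*((b(1) + 2)**2 - 44) = 1*((1**2 + 2)**2 - 44) = 1*((1 + 2)**2 - 44) = 1*(3**2 - 44) = 1*(9 - 44) = 1*(-35) = -35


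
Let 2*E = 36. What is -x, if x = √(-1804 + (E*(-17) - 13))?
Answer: -I*√2123 ≈ -46.076*I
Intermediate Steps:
E = 18 (E = (½)*36 = 18)
x = I*√2123 (x = √(-1804 + (18*(-17) - 13)) = √(-1804 + (-306 - 13)) = √(-1804 - 319) = √(-2123) = I*√2123 ≈ 46.076*I)
-x = -I*√2123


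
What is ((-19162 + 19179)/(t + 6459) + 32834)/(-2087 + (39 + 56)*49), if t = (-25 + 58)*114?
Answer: 335596331/26247528 ≈ 12.786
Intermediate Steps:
t = 3762 (t = 33*114 = 3762)
((-19162 + 19179)/(t + 6459) + 32834)/(-2087 + (39 + 56)*49) = ((-19162 + 19179)/(3762 + 6459) + 32834)/(-2087 + (39 + 56)*49) = (17/10221 + 32834)/(-2087 + 95*49) = (17*(1/10221) + 32834)/(-2087 + 4655) = (17/10221 + 32834)/2568 = (335596331/10221)*(1/2568) = 335596331/26247528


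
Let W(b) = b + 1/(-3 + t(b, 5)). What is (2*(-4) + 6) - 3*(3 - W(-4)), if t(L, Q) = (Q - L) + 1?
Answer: -158/7 ≈ -22.571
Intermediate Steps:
t(L, Q) = 1 + Q - L
W(b) = b + 1/(3 - b) (W(b) = b + 1/(-3 + (1 + 5 - b)) = b + 1/(-3 + (6 - b)) = b + 1/(3 - b))
(2*(-4) + 6) - 3*(3 - W(-4)) = (2*(-4) + 6) - 3*(3 - (-1 + (-4)² - 3*(-4))/(-3 - 4)) = (-8 + 6) - 3*(3 - (-1 + 16 + 12)/(-7)) = -2 - 3*(3 - (-1)*27/7) = -2 - 3*(3 - 1*(-27/7)) = -2 - 3*(3 + 27/7) = -2 - 3*48/7 = -2 - 144/7 = -158/7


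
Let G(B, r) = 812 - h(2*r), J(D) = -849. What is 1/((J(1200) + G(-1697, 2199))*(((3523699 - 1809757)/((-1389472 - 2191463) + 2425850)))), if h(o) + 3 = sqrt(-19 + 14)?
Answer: 19636445/994943331 - 1155085*I*sqrt(5)/1989886662 ≈ 0.019736 - 0.001298*I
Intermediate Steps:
h(o) = -3 + I*sqrt(5) (h(o) = -3 + sqrt(-19 + 14) = -3 + sqrt(-5) = -3 + I*sqrt(5))
G(B, r) = 815 - I*sqrt(5) (G(B, r) = 812 - (-3 + I*sqrt(5)) = 812 + (3 - I*sqrt(5)) = 815 - I*sqrt(5))
1/((J(1200) + G(-1697, 2199))*(((3523699 - 1809757)/((-1389472 - 2191463) + 2425850)))) = 1/((-849 + (815 - I*sqrt(5)))*(((3523699 - 1809757)/((-1389472 - 2191463) + 2425850)))) = 1/((-34 - I*sqrt(5))*((1713942/(-3580935 + 2425850)))) = 1/((-34 - I*sqrt(5))*((1713942/(-1155085)))) = 1/((-34 - I*sqrt(5))*((1713942*(-1/1155085)))) = 1/((-34 - I*sqrt(5))*(-1713942/1155085)) = -1155085/1713942/(-34 - I*sqrt(5)) = -1155085/(1713942*(-34 - I*sqrt(5)))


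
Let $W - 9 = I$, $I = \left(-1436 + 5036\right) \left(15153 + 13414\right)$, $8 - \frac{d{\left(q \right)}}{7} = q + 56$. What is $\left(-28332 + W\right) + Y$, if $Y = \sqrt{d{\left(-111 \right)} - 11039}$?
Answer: $102812877 + i \sqrt{10598} \approx 1.0281 \cdot 10^{8} + 102.95 i$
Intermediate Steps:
$d{\left(q \right)} = -336 - 7 q$ ($d{\left(q \right)} = 56 - 7 \left(q + 56\right) = 56 - 7 \left(56 + q\right) = 56 - \left(392 + 7 q\right) = -336 - 7 q$)
$Y = i \sqrt{10598}$ ($Y = \sqrt{\left(-336 - -777\right) - 11039} = \sqrt{\left(-336 + 777\right) - 11039} = \sqrt{441 - 11039} = \sqrt{-10598} = i \sqrt{10598} \approx 102.95 i$)
$I = 102841200$ ($I = 3600 \cdot 28567 = 102841200$)
$W = 102841209$ ($W = 9 + 102841200 = 102841209$)
$\left(-28332 + W\right) + Y = \left(-28332 + 102841209\right) + i \sqrt{10598} = 102812877 + i \sqrt{10598}$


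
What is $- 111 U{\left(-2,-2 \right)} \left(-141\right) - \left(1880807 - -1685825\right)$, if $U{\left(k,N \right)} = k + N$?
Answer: $-3629236$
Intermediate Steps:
$U{\left(k,N \right)} = N + k$
$- 111 U{\left(-2,-2 \right)} \left(-141\right) - \left(1880807 - -1685825\right) = - 111 \left(-2 - 2\right) \left(-141\right) - \left(1880807 - -1685825\right) = \left(-111\right) \left(-4\right) \left(-141\right) - \left(1880807 + 1685825\right) = 444 \left(-141\right) - 3566632 = -62604 - 3566632 = -3629236$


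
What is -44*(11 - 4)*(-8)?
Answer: 2464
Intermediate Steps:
-44*(11 - 4)*(-8) = -44*7*(-8) = -308*(-8) = 2464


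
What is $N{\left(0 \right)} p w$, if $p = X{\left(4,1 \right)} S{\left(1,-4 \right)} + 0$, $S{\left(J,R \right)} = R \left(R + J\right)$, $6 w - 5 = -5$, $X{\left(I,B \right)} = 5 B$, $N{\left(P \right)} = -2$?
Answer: $0$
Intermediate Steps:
$w = 0$ ($w = \frac{5}{6} + \frac{1}{6} \left(-5\right) = \frac{5}{6} - \frac{5}{6} = 0$)
$S{\left(J,R \right)} = R \left(J + R\right)$
$p = 60$ ($p = 5 \cdot 1 \left(- 4 \left(1 - 4\right)\right) + 0 = 5 \left(\left(-4\right) \left(-3\right)\right) + 0 = 5 \cdot 12 + 0 = 60 + 0 = 60$)
$N{\left(0 \right)} p w = \left(-2\right) 60 \cdot 0 = \left(-120\right) 0 = 0$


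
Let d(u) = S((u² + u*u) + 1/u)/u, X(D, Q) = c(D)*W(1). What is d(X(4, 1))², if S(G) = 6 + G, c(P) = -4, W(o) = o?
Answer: 22801/256 ≈ 89.066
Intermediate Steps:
X(D, Q) = -4 (X(D, Q) = -4*1 = -4)
d(u) = (6 + 1/u + 2*u²)/u (d(u) = (6 + ((u² + u*u) + 1/u))/u = (6 + ((u² + u²) + 1/u))/u = (6 + (2*u² + 1/u))/u = (6 + (1/u + 2*u²))/u = (6 + 1/u + 2*u²)/u)
d(X(4, 1))² = ((-4)⁻² + 2*(-4) + 6/(-4))² = (1/16 - 8 + 6*(-¼))² = (1/16 - 8 - 3/2)² = (-151/16)² = 22801/256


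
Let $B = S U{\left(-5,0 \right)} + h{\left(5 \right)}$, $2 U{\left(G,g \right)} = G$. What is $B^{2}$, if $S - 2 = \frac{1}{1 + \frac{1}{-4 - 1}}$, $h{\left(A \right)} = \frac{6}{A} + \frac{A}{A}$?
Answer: $\frac{56169}{1600} \approx 35.106$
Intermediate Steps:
$U{\left(G,g \right)} = \frac{G}{2}$
$h{\left(A \right)} = 1 + \frac{6}{A}$ ($h{\left(A \right)} = \frac{6}{A} + 1 = 1 + \frac{6}{A}$)
$S = \frac{13}{4}$ ($S = 2 + \frac{1}{1 + \frac{1}{-4 - 1}} = 2 + \frac{1}{1 + \frac{1}{-5}} = 2 + \frac{1}{1 - \frac{1}{5}} = 2 + \frac{1}{\frac{4}{5}} = 2 + \frac{5}{4} = \frac{13}{4} \approx 3.25$)
$B = - \frac{237}{40}$ ($B = \frac{13 \cdot \frac{1}{2} \left(-5\right)}{4} + \frac{6 + 5}{5} = \frac{13}{4} \left(- \frac{5}{2}\right) + \frac{1}{5} \cdot 11 = - \frac{65}{8} + \frac{11}{5} = - \frac{237}{40} \approx -5.925$)
$B^{2} = \left(- \frac{237}{40}\right)^{2} = \frac{56169}{1600}$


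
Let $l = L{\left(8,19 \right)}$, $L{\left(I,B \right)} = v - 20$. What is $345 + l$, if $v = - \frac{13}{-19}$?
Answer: $\frac{6188}{19} \approx 325.68$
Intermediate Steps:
$v = \frac{13}{19}$ ($v = \left(-13\right) \left(- \frac{1}{19}\right) = \frac{13}{19} \approx 0.68421$)
$L{\left(I,B \right)} = - \frac{367}{19}$ ($L{\left(I,B \right)} = \frac{13}{19} - 20 = - \frac{367}{19}$)
$l = - \frac{367}{19} \approx -19.316$
$345 + l = 345 - \frac{367}{19} = \frac{6188}{19}$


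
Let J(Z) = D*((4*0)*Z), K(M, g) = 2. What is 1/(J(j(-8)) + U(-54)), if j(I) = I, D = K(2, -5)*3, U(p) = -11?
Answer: -1/11 ≈ -0.090909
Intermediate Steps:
D = 6 (D = 2*3 = 6)
J(Z) = 0 (J(Z) = 6*((4*0)*Z) = 6*(0*Z) = 6*0 = 0)
1/(J(j(-8)) + U(-54)) = 1/(0 - 11) = 1/(-11) = -1/11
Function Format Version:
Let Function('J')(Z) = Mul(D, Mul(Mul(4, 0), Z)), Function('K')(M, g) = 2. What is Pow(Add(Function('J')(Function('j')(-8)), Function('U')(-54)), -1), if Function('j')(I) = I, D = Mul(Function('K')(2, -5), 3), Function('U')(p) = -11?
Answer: Rational(-1, 11) ≈ -0.090909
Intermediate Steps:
D = 6 (D = Mul(2, 3) = 6)
Function('J')(Z) = 0 (Function('J')(Z) = Mul(6, Mul(Mul(4, 0), Z)) = Mul(6, Mul(0, Z)) = Mul(6, 0) = 0)
Pow(Add(Function('J')(Function('j')(-8)), Function('U')(-54)), -1) = Pow(Add(0, -11), -1) = Pow(-11, -1) = Rational(-1, 11)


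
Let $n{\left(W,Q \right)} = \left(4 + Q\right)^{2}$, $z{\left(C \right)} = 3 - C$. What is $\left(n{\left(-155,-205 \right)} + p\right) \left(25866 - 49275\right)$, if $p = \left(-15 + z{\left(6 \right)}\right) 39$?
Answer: $-929313891$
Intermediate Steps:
$p = -702$ ($p = \left(-15 + \left(3 - 6\right)\right) 39 = \left(-15 - 3\right) 39 = \left(-18\right) 39 = -702$)
$\left(n{\left(-155,-205 \right)} + p\right) \left(25866 - 49275\right) = \left(\left(4 - 205\right)^{2} - 702\right) \left(25866 - 49275\right) = \left(\left(-201\right)^{2} - 702\right) \left(-23409\right) = \left(40401 - 702\right) \left(-23409\right) = 39699 \left(-23409\right) = -929313891$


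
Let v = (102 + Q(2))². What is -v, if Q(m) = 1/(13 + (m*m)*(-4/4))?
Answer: -844561/81 ≈ -10427.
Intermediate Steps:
Q(m) = 1/(13 - m²) (Q(m) = 1/(13 + m²*(-4*¼)) = 1/(13 + m²*(-1)) = 1/(13 - m²))
v = 844561/81 (v = (102 - 1/(-13 + 2²))² = (102 - 1/(-13 + 4))² = (102 - 1/(-9))² = (102 - 1*(-⅑))² = (102 + ⅑)² = (919/9)² = 844561/81 ≈ 10427.)
-v = -1*844561/81 = -844561/81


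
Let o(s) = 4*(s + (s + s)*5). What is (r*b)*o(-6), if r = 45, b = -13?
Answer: 154440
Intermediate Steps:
o(s) = 44*s (o(s) = 4*(s + (2*s)*5) = 4*(s + 10*s) = 4*(11*s) = 44*s)
(r*b)*o(-6) = (45*(-13))*(44*(-6)) = -585*(-264) = 154440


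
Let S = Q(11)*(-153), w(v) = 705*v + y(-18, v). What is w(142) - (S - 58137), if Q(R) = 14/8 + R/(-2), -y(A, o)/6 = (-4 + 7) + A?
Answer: 631053/4 ≈ 1.5776e+5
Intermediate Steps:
y(A, o) = -18 - 6*A (y(A, o) = -6*((-4 + 7) + A) = -6*(3 + A) = -18 - 6*A)
w(v) = 90 + 705*v (w(v) = 705*v + (-18 - 6*(-18)) = 705*v + (-18 + 108) = 705*v + 90 = 90 + 705*v)
Q(R) = 7/4 - R/2 (Q(R) = 14*(⅛) + R*(-½) = 7/4 - R/2)
S = 2295/4 (S = (7/4 - ½*11)*(-153) = (7/4 - 11/2)*(-153) = -15/4*(-153) = 2295/4 ≈ 573.75)
w(142) - (S - 58137) = (90 + 705*142) - (2295/4 - 58137) = (90 + 100110) - 1*(-230253/4) = 100200 + 230253/4 = 631053/4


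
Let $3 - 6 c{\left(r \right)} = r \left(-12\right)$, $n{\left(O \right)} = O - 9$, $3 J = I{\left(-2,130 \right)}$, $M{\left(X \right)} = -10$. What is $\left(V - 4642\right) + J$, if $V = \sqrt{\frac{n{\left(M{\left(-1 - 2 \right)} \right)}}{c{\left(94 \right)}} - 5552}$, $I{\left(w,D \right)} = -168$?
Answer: $-4698 + \frac{i \sqrt{789114534}}{377} \approx -4698.0 + 74.512 i$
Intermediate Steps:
$J = -56$ ($J = \frac{1}{3} \left(-168\right) = -56$)
$n{\left(O \right)} = -9 + O$
$c{\left(r \right)} = \frac{1}{2} + 2 r$ ($c{\left(r \right)} = \frac{1}{2} - \frac{r \left(-12\right)}{6} = \frac{1}{2} - \frac{\left(-12\right) r}{6} = \frac{1}{2} + 2 r$)
$V = \frac{i \sqrt{789114534}}{377}$ ($V = \sqrt{\frac{-9 - 10}{\frac{1}{2} + 2 \cdot 94} - 5552} = \sqrt{- \frac{19}{\frac{1}{2} + 188} - 5552} = \sqrt{- \frac{19}{\frac{377}{2}} - 5552} = \sqrt{\left(-19\right) \frac{2}{377} - 5552} = \sqrt{- \frac{38}{377} - 5552} = \sqrt{- \frac{2093142}{377}} = \frac{i \sqrt{789114534}}{377} \approx 74.512 i$)
$\left(V - 4642\right) + J = \left(\frac{i \sqrt{789114534}}{377} - 4642\right) - 56 = \left(-4642 + \frac{i \sqrt{789114534}}{377}\right) - 56 = -4698 + \frac{i \sqrt{789114534}}{377}$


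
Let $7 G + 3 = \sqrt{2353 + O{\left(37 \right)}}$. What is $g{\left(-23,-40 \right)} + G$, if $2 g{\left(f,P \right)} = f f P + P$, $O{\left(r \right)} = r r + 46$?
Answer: $- \frac{74203}{7} + \frac{2 \sqrt{942}}{7} \approx -10592.0$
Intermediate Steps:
$O{\left(r \right)} = 46 + r^{2}$ ($O{\left(r \right)} = r^{2} + 46 = 46 + r^{2}$)
$G = - \frac{3}{7} + \frac{2 \sqrt{942}}{7}$ ($G = - \frac{3}{7} + \frac{\sqrt{2353 + \left(46 + 37^{2}\right)}}{7} = - \frac{3}{7} + \frac{\sqrt{2353 + \left(46 + 1369\right)}}{7} = - \frac{3}{7} + \frac{\sqrt{2353 + 1415}}{7} = - \frac{3}{7} + \frac{\sqrt{3768}}{7} = - \frac{3}{7} + \frac{2 \sqrt{942}}{7} \approx 8.3406$)
$g{\left(f,P \right)} = \frac{P}{2} + \frac{P f^{2}}{2}$ ($g{\left(f,P \right)} = \frac{f f P + P}{2} = \frac{f^{2} P + P}{2} = \frac{P f^{2} + P}{2} = \frac{P + P f^{2}}{2} = \frac{P}{2} + \frac{P f^{2}}{2}$)
$g{\left(-23,-40 \right)} + G = \frac{1}{2} \left(-40\right) \left(1 + \left(-23\right)^{2}\right) - \left(\frac{3}{7} - \frac{2 \sqrt{942}}{7}\right) = \frac{1}{2} \left(-40\right) \left(1 + 529\right) - \left(\frac{3}{7} - \frac{2 \sqrt{942}}{7}\right) = \frac{1}{2} \left(-40\right) 530 - \left(\frac{3}{7} - \frac{2 \sqrt{942}}{7}\right) = -10600 - \left(\frac{3}{7} - \frac{2 \sqrt{942}}{7}\right) = - \frac{74203}{7} + \frac{2 \sqrt{942}}{7}$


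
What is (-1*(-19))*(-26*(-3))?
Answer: 1482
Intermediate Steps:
(-1*(-19))*(-26*(-3)) = 19*78 = 1482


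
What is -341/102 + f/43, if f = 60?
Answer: -8543/4386 ≈ -1.9478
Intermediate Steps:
-341/102 + f/43 = -341/102 + 60/43 = -8543/4386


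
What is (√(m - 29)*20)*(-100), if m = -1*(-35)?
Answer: -2000*√6 ≈ -4899.0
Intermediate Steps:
m = 35
(√(m - 29)*20)*(-100) = (√(35 - 29)*20)*(-100) = (√6*20)*(-100) = (20*√6)*(-100) = -2000*√6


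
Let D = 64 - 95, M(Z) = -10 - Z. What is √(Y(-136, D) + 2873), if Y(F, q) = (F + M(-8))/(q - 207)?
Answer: 2*√10173191/119 ≈ 53.606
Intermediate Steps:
D = -31
Y(F, q) = (-2 + F)/(-207 + q) (Y(F, q) = (F + (-10 - 1*(-8)))/(q - 207) = (F + (-10 + 8))/(-207 + q) = (F - 2)/(-207 + q) = (-2 + F)/(-207 + q))
√(Y(-136, D) + 2873) = √((-2 - 136)/(-207 - 31) + 2873) = √(-138/(-238) + 2873) = √(-1/238*(-138) + 2873) = √(69/119 + 2873) = √(341956/119) = 2*√10173191/119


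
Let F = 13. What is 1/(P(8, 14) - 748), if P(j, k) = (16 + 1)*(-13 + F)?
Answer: -1/748 ≈ -0.0013369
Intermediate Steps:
P(j, k) = 0 (P(j, k) = (16 + 1)*(-13 + 13) = 17*0 = 0)
1/(P(8, 14) - 748) = 1/(0 - 748) = 1/(-748) = -1/748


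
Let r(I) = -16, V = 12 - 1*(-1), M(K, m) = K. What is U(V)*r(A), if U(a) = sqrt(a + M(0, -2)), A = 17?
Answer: -16*sqrt(13) ≈ -57.689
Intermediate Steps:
V = 13 (V = 12 + 1 = 13)
U(a) = sqrt(a) (U(a) = sqrt(a + 0) = sqrt(a))
U(V)*r(A) = sqrt(13)*(-16) = -16*sqrt(13)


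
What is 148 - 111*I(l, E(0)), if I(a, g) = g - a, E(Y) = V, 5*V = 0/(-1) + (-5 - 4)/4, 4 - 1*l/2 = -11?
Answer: 70559/20 ≈ 3527.9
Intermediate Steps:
l = 30 (l = 8 - 2*(-11) = 8 + 22 = 30)
V = -9/20 (V = (0/(-1) + (-5 - 4)/4)/5 = (0*(-1) - 9*¼)/5 = (0 - 9/4)/5 = (⅕)*(-9/4) = -9/20 ≈ -0.45000)
E(Y) = -9/20
148 - 111*I(l, E(0)) = 148 - 111*(-9/20 - 1*30) = 148 - 111*(-9/20 - 30) = 148 - 111*(-609/20) = 148 + 67599/20 = 70559/20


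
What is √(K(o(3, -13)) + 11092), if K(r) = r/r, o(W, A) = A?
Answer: √11093 ≈ 105.32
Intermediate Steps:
K(r) = 1
√(K(o(3, -13)) + 11092) = √(1 + 11092) = √11093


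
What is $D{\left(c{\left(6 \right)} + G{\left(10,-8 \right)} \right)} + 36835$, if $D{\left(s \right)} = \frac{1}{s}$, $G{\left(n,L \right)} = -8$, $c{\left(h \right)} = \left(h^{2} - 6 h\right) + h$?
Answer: $\frac{73669}{2} \approx 36835.0$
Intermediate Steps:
$c{\left(h \right)} = h^{2} - 5 h$
$D{\left(c{\left(6 \right)} + G{\left(10,-8 \right)} \right)} + 36835 = \frac{1}{6 \left(-5 + 6\right) - 8} + 36835 = \frac{1}{6 \cdot 1 - 8} + 36835 = \frac{1}{6 - 8} + 36835 = \frac{1}{-2} + 36835 = - \frac{1}{2} + 36835 = \frac{73669}{2}$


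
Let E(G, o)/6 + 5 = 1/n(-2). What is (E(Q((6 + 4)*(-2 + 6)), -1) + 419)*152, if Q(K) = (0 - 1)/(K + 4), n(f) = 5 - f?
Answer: 414808/7 ≈ 59258.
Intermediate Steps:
Q(K) = -1/(4 + K)
E(G, o) = -204/7 (E(G, o) = -30 + 6/(5 - 1*(-2)) = -30 + 6/(5 + 2) = -30 + 6/7 = -204/7)
(E(Q((6 + 4)*(-2 + 6)), -1) + 419)*152 = (-204/7 + 419)*152 = (2729/7)*152 = 414808/7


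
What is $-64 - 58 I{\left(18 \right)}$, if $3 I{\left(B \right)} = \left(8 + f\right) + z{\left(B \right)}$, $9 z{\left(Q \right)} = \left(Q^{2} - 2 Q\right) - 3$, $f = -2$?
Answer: $- \frac{7130}{9} \approx -792.22$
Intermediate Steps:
$z{\left(Q \right)} = - \frac{1}{3} - \frac{2 Q}{9} + \frac{Q^{2}}{9}$ ($z{\left(Q \right)} = \frac{\left(Q^{2} - 2 Q\right) - 3}{9} = \frac{-3 + Q^{2} - 2 Q}{9} = - \frac{1}{3} - \frac{2 Q}{9} + \frac{Q^{2}}{9}$)
$I{\left(B \right)} = \frac{17}{9} - \frac{2 B}{27} + \frac{B^{2}}{27}$ ($I{\left(B \right)} = \frac{\left(8 - 2\right) - \left(\frac{1}{3} - \frac{B^{2}}{9} + \frac{2 B}{9}\right)}{3} = \frac{6 - \left(\frac{1}{3} - \frac{B^{2}}{9} + \frac{2 B}{9}\right)}{3} = \frac{\frac{17}{3} - \frac{2 B}{9} + \frac{B^{2}}{9}}{3} = \frac{17}{9} - \frac{2 B}{27} + \frac{B^{2}}{27}$)
$-64 - 58 I{\left(18 \right)} = -64 - 58 \left(\frac{17}{9} - \frac{4}{3} + \frac{18^{2}}{27}\right) = -64 - 58 \left(\frac{17}{9} - \frac{4}{3} + \frac{1}{27} \cdot 324\right) = -64 - 58 \left(\frac{17}{9} - \frac{4}{3} + 12\right) = -64 - \frac{6554}{9} = - \frac{7130}{9}$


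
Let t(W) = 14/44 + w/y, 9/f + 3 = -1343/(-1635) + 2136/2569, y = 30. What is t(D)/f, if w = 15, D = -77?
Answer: -5658418/46203465 ≈ -0.12247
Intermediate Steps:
f = -37802835/5658418 (f = 9/(-3 + (-1343/(-1635) + 2136/2569)) = 9/(-3 + (-1343*(-1/1635) + 2136*(1/2569))) = 9/(-3 + (1343/1635 + 2136/2569)) = 9/(-3 + 6942527/4200315) = 9/(-5658418/4200315) = 9*(-4200315/5658418) = -37802835/5658418 ≈ -6.6808)
t(W) = 9/11 (t(W) = 14/44 + 15/30 = 14*(1/44) + 15*(1/30) = 7/22 + ½ = 9/11)
t(D)/f = 9/(11*(-37802835/5658418)) = (9/11)*(-5658418/37802835) = -5658418/46203465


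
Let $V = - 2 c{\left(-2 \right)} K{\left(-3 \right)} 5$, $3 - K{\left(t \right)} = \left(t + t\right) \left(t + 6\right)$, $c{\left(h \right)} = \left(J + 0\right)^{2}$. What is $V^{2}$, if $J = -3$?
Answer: $3572100$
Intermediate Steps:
$c{\left(h \right)} = 9$ ($c{\left(h \right)} = \left(-3 + 0\right)^{2} = \left(-3\right)^{2} = 9$)
$K{\left(t \right)} = 3 - 2 t \left(6 + t\right)$ ($K{\left(t \right)} = 3 - \left(t + t\right) \left(t + 6\right) = 3 - 2 t \left(6 + t\right)$)
$V = -1890$ ($V = \left(-2\right) 9 \left(3 - -36 - 2 \left(-3\right)^{2}\right) 5 = - 18 \left(3 + 36 - 18\right) 5 = \left(-18\right) 21 \cdot 5 = \left(-378\right) 5 = -1890$)
$V^{2} = \left(-1890\right)^{2} = 3572100$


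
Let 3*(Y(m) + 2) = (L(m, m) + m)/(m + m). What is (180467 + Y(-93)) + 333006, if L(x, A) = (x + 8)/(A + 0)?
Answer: 13323036319/25947 ≈ 5.1347e+5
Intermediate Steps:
L(x, A) = (8 + x)/A
Y(m) = -2 + (m + (8 + m)/m)/(6*m) (Y(m) = -2 + (((8 + m)/m + m)/(m + m))/3 = -2 + ((m + (8 + m)/m)/((2*m)))/3 = -2 + ((m + (8 + m)/m)*(1/(2*m)))/3 = -2 + ((m + (8 + m)/m)/(2*m))/3 = -2 + (m + (8 + m)/m)/(6*m))
(180467 + Y(-93)) + 333006 = (180467 + (⅙)*(8 - 93 - 11*(-93)²)/(-93)²) + 333006 = (180467 + (⅙)*(1/8649)*(8 - 93 - 11*8649)) + 333006 = (180467 + (⅙)*(1/8649)*(8 - 93 - 95139)) + 333006 = (180467 + (⅙)*(1/8649)*(-95224)) + 333006 = (180467 - 47612/25947) + 333006 = 4682529637/25947 + 333006 = 13323036319/25947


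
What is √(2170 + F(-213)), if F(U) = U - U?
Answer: √2170 ≈ 46.583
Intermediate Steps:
F(U) = 0
√(2170 + F(-213)) = √(2170 + 0) = √2170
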